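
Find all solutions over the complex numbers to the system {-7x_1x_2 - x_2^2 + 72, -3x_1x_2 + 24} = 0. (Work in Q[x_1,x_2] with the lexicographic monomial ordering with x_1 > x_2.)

Compute a lex Gröbner basis by Buchberger's algorithm.
f_1 = -7x_1x_2 - x_2^2 + 72, LT = x_1x_2.
f_2 = -3x_1x_2 + 24, LT = x_1x_2.

S(f_1,f_2): lcm = x_1x_2. S = 1/7x_2^2 - 16/7.
  reduce S modulo (f_1, f_2):
  remainder 1/7x_2^2 - 16/7 ≠ 0; add h_3 = 1/7x_2^2 - 16/7 to the basis.

S(f_1,h_3): lcm = x_1x_2^2. S = 16x_1 + 1/7x_2^3 - 72/7x_2.
  reduce S modulo (f_1, f_2, h_3):
  remainder 16x_1 - 8x_2 ≠ 0; add h_4 = 16x_1 - 8x_2 to the basis.

The other S-polynomials (S(f_2,h_3), S(f_1,h_4), S(f_2,h_4), S(h_3,h_4)) all reduce to 0 modulo the current basis, so we have a Gröbner basis.
Inter-reduce: drop elements whose leading term is divisible by another's, tail-reduce, and make monic.
Reduced Gröbner basis: {x_1 - 1/2x_2, x_2^2 - 16}.

Elimination: the polynomial x_2^2 - 16 lies in the elimination ideal for x_2, so x_2 ∈ {-4, 4}. For each such x_2, the remaining basis elements (now univariate) give the rest of the solution.
  x_2 = -4: the earlier basis element becomes x_1 + 2 = 0, giving x_1 = -2 — point (-2, -4).
  x_2 = 4: the earlier basis element becomes x_1 - 2 = 0, giving x_1 = 2 — point (2, 4).
This is the nonlinear analogue of row-reducing a linear system.

{(-2, -4), (2, 4)}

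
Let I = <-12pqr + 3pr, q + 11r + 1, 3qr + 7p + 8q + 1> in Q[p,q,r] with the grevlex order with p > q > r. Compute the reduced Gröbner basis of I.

G = {p^2 - 349/28pr - p, r^2 - 7/33p + 91/33r + 7/33, q + 11r + 1}

f_1 = -12pqr + 3pr, LT = pqr.
f_2 = q + 11r + 1, LT = q.
f_3 = 3qr + 7p + 8q + 1, LT = qr.

S(f_1,f_2): lcm = pqr. S = -11pr^2 - 5/4pr.
  leading term pr^2: no divisor's leading term divides it; move -11pr^2 to the remainder.
  leading term pr: no divisor's leading term divides it; move -5/4pr to the remainder.
  remainder -11pr^2 - 5/4pr ≠ 0; add g_4 = -11pr^2 - 5/4pr to the basis.

S(f_1,f_3): lcm = pqr. S = -7/3p^2 - 8/3pq - 1/4pr - 1/3p.
  leading term p^2: no divisor's leading term divides it; move -7/3p^2 to the remainder.
  leading term pq: subtract (-8/3p)·f_2 from -8/3pq - 1/4pr - 1/3p → 349/12pr + 7/3p
  leading term pr: no divisor's leading term divides it; move 349/12pr to the remainder.
  leading term p: no divisor's leading term divides it; move 7/3p to the remainder.
  remainder -7/3p^2 + 349/12pr + 7/3p ≠ 0; add g_5 = -7/3p^2 + 349/12pr + 7/3p to the basis.

S(f_2,f_3): lcm = qr. S = 11r^2 - 7/3p - 8/3q + r - 1/3.
  leading term r^2: no divisor's leading term divides it; move 11r^2 to the remainder.
  leading term p: no divisor's leading term divides it; move -7/3p to the remainder.
  leading term q: subtract (-8/3)·f_2 from -8/3q + r - 1/3 → 91/3r + 7/3
  leading term r: no divisor's leading term divides it; move 91/3r to the remainder.
  leading term 1: no divisor's leading term divides it; move 7/3 to the remainder.
  remainder 11r^2 - 7/3p + 91/3r + 7/3 ≠ 0; add g_6 = 11r^2 - 7/3p + 91/3r + 7/3 to the basis.

The other S-polynomials (S(f_1,g_4), S(f_2,g_4), S(f_3,g_4), S(f_1,g_5), S(f_2,g_5), S(f_3,g_5), S(g_4,g_5), S(f_1,g_6), S(f_2,g_6), S(f_3,g_6), S(g_4,g_6), S(g_5,g_6)) all reduce to 0 modulo the current basis, so we have a Gröbner basis.
Inter-reduce: drop elements whose leading term is divisible by another's, tail-reduce, and make monic.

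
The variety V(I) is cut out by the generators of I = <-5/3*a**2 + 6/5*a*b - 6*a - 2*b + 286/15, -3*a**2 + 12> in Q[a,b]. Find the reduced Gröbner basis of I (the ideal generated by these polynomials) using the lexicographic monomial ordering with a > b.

G = {a + 11/18*b - 25/18, b**2 - 50/11*b - 61/11}

f_1 = -5/3*a**2 + 6/5*a*b - 6*a - 2*b + 286/15, LT = a**2.
f_2 = -3*a**2 + 12, LT = a**2.

S(f_1,f_2): lcm = a**2. S = -18/25*a*b + 18/5*a + 6/5*b - 186/25.
  reduce S modulo (f_1, f_2):
  remainder -18/25*a*b + 18/5*a + 6/5*b - 186/25 ≠ 0; add g_3 = -18/25*a*b + 18/5*a + 6/5*b - 186/25 to the basis.

S(f_1,g_3): lcm = a**2*b. S = 5*a**2 - 18/25*a*b**2 + 79/15*a*b - 31/3*a + 6/5*b**2 - 286/25*b.
  reduce S modulo (f_1, f_2, g_3):
  remainder -2*a - 11/9*b + 25/9 ≠ 0; add g_4 = -2*a - 11/9*b + 25/9 to the basis.

S(g_3,g_4): lcm = a*b. S = -5*a - 11/18*b**2 - 5/18*b + 31/3.
  reduce S modulo (f_1, f_2, g_3, g_4):
  remainder -11/18*b**2 + 25/9*b + 61/18 ≠ 0; add g_5 = -11/18*b**2 + 25/9*b + 61/18 to the basis.

The other S-polynomials (S(f_2,g_3), S(f_1,g_4), S(f_2,g_4), S(f_1,g_5), S(f_2,g_5), S(g_3,g_5), S(g_4,g_5)) all reduce to 0 modulo the current basis, so we have a Gröbner basis.
Inter-reduce: drop elements whose leading term is divisible by another's, tail-reduce, and make monic.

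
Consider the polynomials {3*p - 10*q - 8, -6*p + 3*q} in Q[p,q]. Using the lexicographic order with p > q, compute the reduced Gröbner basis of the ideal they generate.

G = {p + 8/17, q + 16/17}

Buchberger's algorithm terminates because the ascending chain of leading-term ideals stabilizes.

f_1 = 3*p - 10*q - 8, LT = p.
f_2 = -6*p + 3*q, LT = p.

S(f_1,f_2): lcm = p. S = -17/6*q - 8/3.
  leading term q: no divisor's leading term divides it; move -17/6*q to the remainder.
  leading term 1: no divisor's leading term divides it; move -8/3 to the remainder.
  remainder -17/6*q - 8/3 ≠ 0; add g_3 = -17/6*q - 8/3 to the basis.

The other S-polynomials (S(f_1,g_3), S(f_2,g_3)) all reduce to 0 modulo the current basis, so we have a Gröbner basis.
Inter-reduce: drop elements whose leading term is divisible by another's, tail-reduce, and make monic.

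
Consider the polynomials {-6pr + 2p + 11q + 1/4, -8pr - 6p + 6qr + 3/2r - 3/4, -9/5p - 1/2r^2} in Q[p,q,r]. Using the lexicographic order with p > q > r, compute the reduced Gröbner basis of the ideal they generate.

G = {p + 5/18r^2, q + 5/33r^3 - 5/99r^2 + 1/44, r^4 - 25/9r^3 - 11/6r^2 - 3/2r + 33/40}

f_1 = -6pr + 2p + 11q + 1/4, LT = pr.
f_2 = -8pr - 6p + 6qr + 3/2r - 3/4, LT = pr.
f_3 = -9/5p - 1/2r^2, LT = p.

S(f_1,f_2): lcm = pr. S = -13/12p + 3/4qr - 11/6q + 3/16r - 13/96.
  leading term p: subtract (65/108)·f_3 from -13/12p + 3/4qr - 11/6q + 3/16r - 13/96 → 3/4qr - 11/6q + 65/216r^2 + 3/16r - 13/96
  leading term qr: no divisor's leading term divides it; move 3/4qr to the remainder.
  leading term q: no divisor's leading term divides it; move -11/6q to the remainder.
  leading term r^2: no divisor's leading term divides it; move 65/216r^2 to the remainder.
  leading term r: no divisor's leading term divides it; move 3/16r to the remainder.
  leading term 1: no divisor's leading term divides it; move -13/96 to the remainder.
  remainder 3/4qr - 11/6q + 65/216r^2 + 3/16r - 13/96 ≠ 0; add g_4 = 3/4qr - 11/6q + 65/216r^2 + 3/16r - 13/96 to the basis.

S(f_1,f_3): lcm = pr. S = -1/3p - 11/6q - 5/18r^3 - 1/24.
  leading term p: subtract (5/27)·f_3 from -1/3p - 11/6q - 5/18r^3 - 1/24 → -11/6q - 5/18r^3 + 5/54r^2 - 1/24
  leading term q: no divisor's leading term divides it; move -11/6q to the remainder.
  leading term r^3: no divisor's leading term divides it; move -5/18r^3 to the remainder.
  leading term r^2: no divisor's leading term divides it; move 5/54r^2 to the remainder.
  leading term 1: no divisor's leading term divides it; move -1/24 to the remainder.
  remainder -11/6q - 5/18r^3 + 5/54r^2 - 1/24 ≠ 0; add g_5 = -11/6q - 5/18r^3 + 5/54r^2 - 1/24 to the basis.

S(f_1,g_4): lcm = pqr. S = 19/9pq - 65/162pr^2 - 1/4pr + 13/72p - 11/6q^2 - 1/24q.
  leading term pq: subtract (-95/81q)·f_3 from 19/9pq - 65/162pr^2 - 1/4pr + 13/72p - 11/6q^2 - 1/24q → -65/162pr^2 - 1/4pr + 13/72p - 11/6q^2 - 95/162qr^2 - 1/24q
  leading term pr^2: subtract (65/972r)·f_1 from -65/162pr^2 - 1/4pr + 13/72p - 11/6q^2 - 95/162qr^2 - 1/24q → -373/972pr + 13/72p - 11/6q^2 - 95/162qr^2 - 715/972qr - 1/24q - 65/3888r
  leading term pr: subtract (373/5832)·f_1 from -373/972pr + 13/72p - 11/6q^2 - 95/162qr^2 - 715/972qr - 1/24q - 65/3888r → 307/5832p - 11/6q^2 - 95/162qr^2 - 715/972qr - 2173/2916q - 65/3888r - 373/23328
  leading term p: subtract (-1535/52488)·f_3 from 307/5832p - 11/6q^2 - 95/162qr^2 - 715/972qr - 2173/2916q - 65/3888r - 373/23328 → -11/6q^2 - 95/162qr^2 - 715/972qr - 2173/2916q - 1535/104976r^2 - 65/3888r - 373/23328
  leading term q^2: subtract (q)·g_5 from -11/6q^2 - 95/162qr^2 - 715/972qr - 2173/2916q - 1535/104976r^2 - 65/3888r - 373/23328 → 5/18qr^3 - 55/81qr^2 - 715/972qr - 4103/5832q - 1535/104976r^2 - 65/3888r - 373/23328
  leading term qr^3: subtract (10/27r^2)·g_4 from 5/18qr^3 - 55/81qr^2 - 715/972qr - 4103/5832q - 1535/104976r^2 - 65/3888r - 373/23328 → -715/972qr - 4103/5832q - 325/2916r^4 - 5/72r^3 + 1865/52488r^2 - 65/3888r - 373/23328
  leading term qr: subtract (-715/729)·g_4 from -715/972qr - 4103/5832q - 325/2916r^4 - 5/72r^3 + 1865/52488r^2 - 65/3888r - 373/23328 → -43769/17496q - 325/2916r^4 - 5/72r^3 + 26035/78732r^2 + 325/1944r - 5207/34992
  leading term q: subtract (3979/2916)·g_5 from -43769/17496q - 325/2916r^4 - 5/72r^3 + 26035/78732r^2 + 325/1944r - 5207/34992 → -325/2916r^4 + 8125/26244r^3 + 3575/17496r^2 + 325/1944r - 715/7776
  leading term r^4: no divisor's leading term divides it; move -325/2916r^4 to the remainder.
  leading term r^3: no divisor's leading term divides it; move 8125/26244r^3 to the remainder.
  leading term r^2: no divisor's leading term divides it; move 3575/17496r^2 to the remainder.
  leading term r: no divisor's leading term divides it; move 325/1944r to the remainder.
  leading term 1: no divisor's leading term divides it; move -715/7776 to the remainder.
  remainder -325/2916r^4 + 8125/26244r^3 + 3575/17496r^2 + 325/1944r - 715/7776 ≠ 0; add g_6 = -325/2916r^4 + 8125/26244r^3 + 3575/17496r^2 + 325/1944r - 715/7776 to the basis.

The other S-polynomials (S(f_2,f_3), S(f_2,g_4), S(f_3,g_4), S(f_1,g_5), S(f_2,g_5), S(f_3,g_5), S(g_4,g_5), S(f_1,g_6), S(f_2,g_6), S(f_3,g_6), S(g_4,g_6), S(g_5,g_6)) all reduce to 0 modulo the current basis, so we have a Gröbner basis.
Inter-reduce: drop elements whose leading term is divisible by another's, tail-reduce, and make monic.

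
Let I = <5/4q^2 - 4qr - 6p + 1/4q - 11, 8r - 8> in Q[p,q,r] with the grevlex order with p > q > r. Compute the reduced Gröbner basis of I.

G = {q^2 - 24/5p - 3q - 44/5, r - 1}

This is the nonlinear analogue of row-reducing a linear system.

f_1 = 5/4q^2 - 4qr - 6p + 1/4q - 11, LT = q^2.
f_2 = 8r - 8, LT = r.

The S-polynomials (S(f_1,f_2)) all reduce to 0 modulo the current basis, so we have a Gröbner basis.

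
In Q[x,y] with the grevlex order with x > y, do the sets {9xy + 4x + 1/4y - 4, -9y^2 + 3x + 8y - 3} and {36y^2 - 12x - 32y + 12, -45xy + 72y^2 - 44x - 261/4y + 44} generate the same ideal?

Yes, the ideals are equal.

Equality of ideals is decidable: compute both reduced Gröbner bases (unique for the ordering) and check whether they agree.
Buchberger on the first generating set:
f_1 = 9xy + 4x + 1/4y - 4, LT = xy.
f_2 = -9y^2 + 3x + 8y - 3, LT = y^2.

S(f_1,f_2): lcm = xy^2. S = 1/3x^2 + 4/3xy + 1/36y^2 - 1/3x - 4/9y.
  leading term x^2: no divisor's leading term divides it; move 1/3x^2 to the remainder.
  leading term xy: subtract (4/27)·f_1 from 4/3xy + 1/36y^2 - 1/3x - 4/9y → 1/36y^2 - 25/27x - 13/27y + 16/27
  leading term y^2: subtract (-1/324)·f_2 from 1/36y^2 - 25/27x - 13/27y + 16/27 → -11/12x - 37/81y + 7/12
  leading term x: no divisor's leading term divides it; move -11/12x to the remainder.
  leading term y: no divisor's leading term divides it; move -37/81y to the remainder.
  leading term 1: no divisor's leading term divides it; move 7/12 to the remainder.
  remainder 1/3x^2 - 11/12x - 37/81y + 7/12 ≠ 0; add g_3 = 1/3x^2 - 11/12x - 37/81y + 7/12 to the basis.

S(f_1,g_3): lcm = x^2y. S = 4/9x^2 + 25/9xy + 37/27y^2 - 4/9x - 7/4y.
  leading term x^2: subtract (4/3)·g_3 from 4/9x^2 + 25/9xy + 37/27y^2 - 4/9x - 7/4y → 25/9xy + 37/27y^2 + 7/9x - 1109/972y - 7/9
  leading term xy: subtract (25/81)·f_1 from 25/9xy + 37/27y^2 + 7/9x - 1109/972y - 7/9 → 37/27y^2 - 37/81x - 296/243y + 37/81
  leading term y^2: subtract (-37/243)·f_2 from 37/27y^2 - 37/81x - 296/243y + 37/81 → 0
  remainder 0.

S(f_2,g_3): leading monomials are coprime, so the S-polynomial reduces to 0 (Buchberger's first criterion).
Every S-polynomial of the final basis reduces to 0, so we have a Gröbner basis.
Inter-reduce: drop elements whose leading term is divisible by another's, tail-reduce, and make monic.
Reduced Gröbner basis: {x^2 - 11/4x - 37/27y + 7/4, xy + 4/9x + 1/36y - 4/9, y^2 - 1/3x - 8/9y + 1/3}.

Buchberger on the second generating set:
h_1 = 36y^2 - 12x - 32y + 12, LT = y^2.
h_2 = -45xy + 72y^2 - 44x - 261/4y + 44, LT = xy.

S(h_1,h_2): lcm = xy^2. S = 8/5y^3 - 1/3x^2 - 28/15xy - 29/20y^2 + 1/3x + 44/45y.
  leading term y^3: subtract (2/45y)·h_1 from 8/5y^3 - 1/3x^2 - 28/15xy - 29/20y^2 + 1/3x + 44/45y → -1/3x^2 - 4/3xy - 1/36y^2 + 1/3x + 4/9y
  leading term x^2: no divisor's leading term divides it; move -1/3x^2 to the remainder.
  leading term xy: subtract (4/135)·h_2 from -4/3xy - 1/36y^2 + 1/3x + 4/9y → -389/180y^2 + 221/135x + 107/45y - 176/135
  leading term y^2: subtract (-389/6480)·h_1 from -389/180y^2 + 221/135x + 107/45y - 176/135 → 11/12x + 37/81y - 7/12
  leading term x: no divisor's leading term divides it; move 11/12x to the remainder.
  leading term y: no divisor's leading term divides it; move 37/81y to the remainder.
  leading term 1: no divisor's leading term divides it; move -7/12 to the remainder.
  remainder -1/3x^2 + 11/12x + 37/81y - 7/12 ≠ 0; add k_3 = -1/3x^2 + 11/12x + 37/81y - 7/12 to the basis.

S(h_1,k_3): leading monomials are coprime, so the S-polynomial reduces to 0 (Buchberger's first criterion).
S(h_2,k_3): lcm = x^2y. S = -8/5xy^2 + 44/45x^2 + 21/5xy + 37/27y^2 - 44/45x - 7/4y.
  leading term xy^2: subtract (-2/45x)·h_1 from -8/5xy^2 + 44/45x^2 + 21/5xy + 37/27y^2 - 44/45x - 7/4y → 4/9x^2 + 25/9xy + 37/27y^2 - 4/9x - 7/4y
  leading term x^2: subtract (-4/3)·k_3 from 4/9x^2 + 25/9xy + 37/27y^2 - 4/9x - 7/4y → 25/9xy + 37/27y^2 + 7/9x - 1109/972y - 7/9
  leading term xy: subtract (-5/81)·h_2 from 25/9xy + 37/27y^2 + 7/9x - 1109/972y - 7/9 → 157/27y^2 - 157/81x - 1256/243y + 157/81
  leading term y^2: subtract (157/972)·h_1 from 157/27y^2 - 157/81x - 1256/243y + 157/81 → 0
  remainder 0.

Every S-polynomial of the final basis reduces to 0, so we have a Gröbner basis.
Inter-reduce: drop elements whose leading term is divisible by another's, tail-reduce, and make monic.
Reduced Gröbner basis: {x^2 - 11/4x - 37/27y + 7/4, xy + 4/9x + 1/36y - 4/9, y^2 - 1/3x - 8/9y + 1/3}.

These coincide, so the ideals are equal.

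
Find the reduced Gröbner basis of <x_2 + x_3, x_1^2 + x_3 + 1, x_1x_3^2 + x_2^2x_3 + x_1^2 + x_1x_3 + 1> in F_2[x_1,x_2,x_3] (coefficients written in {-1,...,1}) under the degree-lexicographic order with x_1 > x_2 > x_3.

G = {x_3^4 + x_3^2, x_1x_3^2 + x_3^3 + x_1x_3 + x_3, x_1^2 + x_3 + 1, x_2 + x_3}

f_1 = x_2 + x_3, LT = x_2.
f_2 = x_1^2 + x_3 + 1, LT = x_1^2.
f_3 = x_1x_3^2 + x_2^2x_3 + x_1^2 + x_1x_3 + 1, LT = x_1x_3^2.

S(f_2,f_3): lcm = x_1^2x_3^2. S = x_1x_2^2x_3 + x_1^3 + x_1^2x_3 + x_3^3 + x_3^2 + x_1.
  leading term x_1x_2^2x_3: subtract (x_1x_2x_3)·f_1 from x_1x_2^2x_3 + x_1^3 + x_1^2x_3 + x_3^3 + x_3^2 + x_1 → x_1x_2x_3^2 + x_1^3 + x_1^2x_3 + x_3^3 + x_3^2 + x_1
  leading term x_1x_2x_3^2: subtract (x_1x_3^2)·f_1 from x_1x_2x_3^2 + x_1^3 + x_1^2x_3 + x_3^3 + x_3^2 + x_1 → x_1x_3^3 + x_1^3 + x_1^2x_3 + x_3^3 + x_3^2 + x_1
  leading term x_1x_3^3: subtract (x_3)·f_3 from x_1x_3^3 + x_1^3 + x_1^2x_3 + x_3^3 + x_3^2 + x_1 → x_2^2x_3^2 + x_1^3 + x_1x_3^2 + x_3^3 + x_3^2 + x_1 + x_3
  leading term x_2^2x_3^2: subtract (x_2x_3^2)·f_1 from x_2^2x_3^2 + x_1^3 + x_1x_3^2 + x_3^3 + x_3^2 + x_1 + x_3 → x_2x_3^3 + x_1^3 + x_1x_3^2 + x_3^3 + x_3^2 + x_1 + x_3
  leading term x_2x_3^3: subtract (x_3^3)·f_1 from x_2x_3^3 + x_1^3 + x_1x_3^2 + x_3^3 + x_3^2 + x_1 + x_3 → x_3^4 + x_1^3 + x_1x_3^2 + x_3^3 + x_3^2 + x_1 + x_3
  leading term x_3^4: no divisor's leading term divides it; move x_3^4 to the remainder.
  leading term x_1^3: subtract (x_1)·f_2 from x_1^3 + x_1x_3^2 + x_3^3 + x_3^2 + x_1 + x_3 → x_1x_3^2 + x_3^3 + x_1x_3 + x_3^2 + x_3
  leading term x_1x_3^2: subtract (1)·f_3 from x_1x_3^2 + x_3^3 + x_1x_3 + x_3^2 + x_3 → x_2^2x_3 + x_3^3 + x_1^2 + x_3^2 + x_3 + 1
  leading term x_2^2x_3: subtract (x_2x_3)·f_1 from x_2^2x_3 + x_3^3 + x_1^2 + x_3^2 + x_3 + 1 → x_2x_3^2 + x_3^3 + x_1^2 + x_3^2 + x_3 + 1
  leading term x_2x_3^2: subtract (x_3^2)·f_1 from x_2x_3^2 + x_3^3 + x_1^2 + x_3^2 + x_3 + 1 → x_1^2 + x_3^2 + x_3 + 1
  leading term x_1^2: subtract (1)·f_2 from x_1^2 + x_3^2 + x_3 + 1 → x_3^2
  leading term x_3^2: no divisor's leading term divides it; move x_3^2 to the remainder.
  remainder x_3^4 + x_3^2 ≠ 0; add g_4 = x_3^4 + x_3^2 to the basis.

The other S-polynomials (S(f_1,f_2), S(f_1,f_3), S(f_1,g_4), S(f_2,g_4), S(f_3,g_4)) all reduce to 0 modulo the current basis, so we have a Gröbner basis.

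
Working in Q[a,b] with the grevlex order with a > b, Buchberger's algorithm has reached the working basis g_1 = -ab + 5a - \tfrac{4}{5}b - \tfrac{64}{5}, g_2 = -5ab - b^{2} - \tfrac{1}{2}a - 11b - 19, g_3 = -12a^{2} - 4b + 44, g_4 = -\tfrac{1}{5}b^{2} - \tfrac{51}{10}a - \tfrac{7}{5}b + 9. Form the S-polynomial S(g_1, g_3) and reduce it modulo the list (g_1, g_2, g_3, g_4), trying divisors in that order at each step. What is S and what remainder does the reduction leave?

lcm(LM(g_1), LM(g_3)) = a^{2}b.
S = (lcm/LT(g_1))·g_1 − (lcm/LT(g_3))·g_3 = -5a^{2} + \tfrac{4}{5}ab - \tfrac{1}{3}b^{2} + \tfrac{64}{5}a + \tfrac{11}{3}b.
Reduce S modulo (g_1, g_2, g_3, g_4) in that order:
  leading term a^{2}: subtract (\tfrac{5}{12})·g_3 from -5a^{2} + \tfrac{4}{5}ab - \tfrac{1}{3}b^{2} + \tfrac{64}{5}a + \tfrac{11}{3}b → \tfrac{4}{5}ab - \tfrac{1}{3}b^{2} + \tfrac{64}{5}a + \tfrac{16}{3}b - \tfrac{55}{3}
  leading term ab: subtract (-\tfrac{4}{5})·g_1 from \tfrac{4}{5}ab - \tfrac{1}{3}b^{2} + \tfrac{64}{5}a + \tfrac{16}{3}b - \tfrac{55}{3} → -\tfrac{1}{3}b^{2} + \tfrac{84}{5}a + \tfrac{352}{75}b - \tfrac{2143}{75}
  leading term b^{2}: subtract (\tfrac{5}{3})·g_4 from -\tfrac{1}{3}b^{2} + \tfrac{84}{5}a + \tfrac{352}{75}b - \tfrac{2143}{75} → \tfrac{253}{10}a + \tfrac{527}{75}b - \tfrac{3268}{75}
  leading term a: no divisor's leading term divides it; move \tfrac{253}{10}a to the remainder.
  leading term b: no divisor's leading term divides it; move \tfrac{527}{75}b to the remainder.
  leading term 1: no divisor's leading term divides it; move -\tfrac{3268}{75} to the remainder.
The remainder \tfrac{253}{10}a + \tfrac{527}{75}b - \tfrac{3268}{75} is nonzero, so it would be added as the next basis element.

S(g_1, g_3) = -5a^{2} + \tfrac{4}{5}ab - \tfrac{1}{3}b^{2} + \tfrac{64}{5}a + \tfrac{11}{3}b; remainder on division = \tfrac{253}{10}a + \tfrac{527}{75}b - \tfrac{3268}{75}.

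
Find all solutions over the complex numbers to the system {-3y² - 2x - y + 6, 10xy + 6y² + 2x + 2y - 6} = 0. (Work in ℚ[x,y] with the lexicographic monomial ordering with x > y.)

{(3, 0), (-sqrt(466)/50 - 2/25, -1/15 + sqrt(466)/15), (-2/25 + sqrt(466)/50, -sqrt(466)/15 - 1/15)}

Compute a lex Gröbner basis by Buchberger's algorithm.
f_1 = -2x - 3y² - y + 6, LT = x.
f_2 = 10xy + 2x + 6y² + 2y - 6, LT = xy.

S(f_1,f_2): lcm = xy. S = -⅕x + 3/2y³ - 1/10y² - 16/5y + ⅗.
  leading term x: subtract (1/10)·f_1 from -⅕x + 3/2y³ - 1/10y² - 16/5y + ⅗ → 3/2y³ + ⅕y² - 31/10y
  leading term y³: no divisor's leading term divides it; move 3/2y³ to the remainder.
  leading term y²: no divisor's leading term divides it; move ⅕y² to the remainder.
  leading term y: no divisor's leading term divides it; move -31/10y to the remainder.
  remainder 3/2y³ + ⅕y² - 31/10y ≠ 0; add h_3 = 3/2y³ + ⅕y² - 31/10y to the basis.

S(f_1,h_3): leading monomials are coprime, so the S-polynomial reduces to 0 (Buchberger's first criterion).
S(f_2,h_3): lcm = xy³. S = 1/15xy² + 31/15xy + ⅗y⁴ + ⅕y³ - ⅗y².
  leading term xy²: subtract (-1/30y²)·f_1 from 1/15xy² + 31/15xy + ⅗y⁴ + ⅕y³ - ⅗y² → 31/15xy + ½y⁴ + ⅙y³ - ⅖y²
  leading term xy: subtract (-31/30y)·f_1 from 31/15xy + ½y⁴ + ⅙y³ - ⅖y² → ½y⁴ - 44/15y³ - 43/30y² + 31/5y
  leading term y⁴: subtract (⅓y)·h_3 from ½y⁴ - 44/15y³ - 43/30y² + 31/5y → -3y³ - ⅖y² + 31/5y
  leading term y³: subtract (-2)·h_3 from -3y³ - ⅖y² + 31/5y → 0
  remainder 0.

Every S-polynomial of the final basis reduces to 0, so we have a Gröbner basis.
Inter-reduce: drop elements whose leading term is divisible by another's, tail-reduce, and make monic.
Reduced Gröbner basis: {x + 3/2y² + ½y - 3, y³ + 2/15y² - 31/15y}.

A lex Gröbner basis eliminates variables successively. Here y³ + 2/15y² - 31/15y depends only on y, with roots {0, -1/15 + sqrt(466)/15, -sqrt(466)/15 - 1/15}; lifting each root through the earlier basis elements recovers the full solutions.
  y = 0: the earlier basis element becomes x - 3 = 0, giving x = 3 — point (3, 0).
  y = -1/15 + sqrt(466)/15: the earlier basis element becomes x + 2/25 + sqrt(466)/50 = 0, giving x = -sqrt(466)/50 - 2/25 — point (-sqrt(466)/50 - 2/25, -1/15 + sqrt(466)/15).
  y = -sqrt(466)/15 - 1/15: the earlier basis element becomes x - sqrt(466)/50 + 2/25 = 0, giving x = -2/25 + sqrt(466)/50 — point (-2/25 + sqrt(466)/50, -sqrt(466)/15 - 1/15).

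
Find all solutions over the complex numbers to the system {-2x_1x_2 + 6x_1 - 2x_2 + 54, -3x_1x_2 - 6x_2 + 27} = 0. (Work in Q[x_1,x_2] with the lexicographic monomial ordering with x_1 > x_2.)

Compute a lex Gröbner basis by Buchberger's algorithm.
f_1 = -2x_1x_2 + 6x_1 - 2x_2 + 54, LT = x_1x_2.
f_2 = -3x_1x_2 - 6x_2 + 27, LT = x_1x_2.

S(f_1,f_2): lcm = x_1x_2. S = -3x_1 - x_2 - 18.
  reduce S modulo (f_1, f_2):
  remainder -3x_1 - x_2 - 18 ≠ 0; add h_3 = -3x_1 - x_2 - 18 to the basis.

S(f_1,h_3): lcm = x_1x_2. S = -3x_1 - 1/3x_2^2 - 5x_2 - 27.
  reduce S modulo (f_1, f_2, h_3):
  remainder -1/3x_2^2 - 4x_2 - 9 ≠ 0; add h_4 = -1/3x_2^2 - 4x_2 - 9 to the basis.

The other S-polynomials (S(f_2,h_3), S(f_1,h_4), S(f_2,h_4), S(h_3,h_4)) all reduce to 0 modulo the current basis, so we have a Gröbner basis.
Inter-reduce: drop elements whose leading term is divisible by another's, tail-reduce, and make monic.
Reduced Gröbner basis: {x_1 + 1/3x_2 + 6, x_2^2 + 12x_2 + 27}.

Elimination: the polynomial x_2^2 + 12x_2 + 27 lies in the elimination ideal for x_2, so x_2 ∈ {-9, -3}. For each such x_2, the remaining basis elements (now univariate) give the rest of the solution.
  x_2 = -9: the earlier basis element becomes x_1 + 3 = 0, giving x_1 = -3 — point (-3, -9).
  x_2 = -3: the earlier basis element becomes x_1 + 5 = 0, giving x_1 = -5 — point (-5, -3).

{(-3, -9), (-5, -3)}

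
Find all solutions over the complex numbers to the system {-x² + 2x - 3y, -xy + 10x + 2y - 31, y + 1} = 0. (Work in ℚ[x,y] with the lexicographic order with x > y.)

Compute a lex Gröbner basis by Buchberger's algorithm.
f_1 = -x² + 2x - 3y, LT = x².
f_2 = -xy + 10x + 2y - 31, LT = xy.
f_3 = y + 1, LT = y.

S(f_1,f_2): lcm = x²y. S = 10x² - 31x + 3y².
  leading term x²: subtract (-10)·f_1 from 10x² - 31x + 3y² → -11x + 3y² - 30y
  leading term x: no divisor's leading term divides it; move -11x to the remainder.
  leading term y²: subtract (3y)·f_3 from 3y² - 30y → -33y
  leading term y: subtract (-33)·f_3 from -33y → 33
  leading term 1: no divisor's leading term divides it; move 33 to the remainder.
  remainder -11x + 33 ≠ 0; add h_4 = -11x + 33 to the basis.

The other S-polynomials (S(f_1,f_3), S(f_2,f_3), S(f_1,h_4), S(f_2,h_4), S(f_3,h_4)) all reduce to 0 modulo the current basis, so we have a Gröbner basis.
Inter-reduce: drop elements whose leading term is divisible by another's, tail-reduce, and make monic.
Reduced Gröbner basis: {x - 3, y + 1}.

Since the basis is lex-ordered, y + 1 is univariate in y. Its roots are {-1}. Back-substituting each root into the other basis elements fixes the other coordinates.
  y = -1: the earlier basis element becomes x - 3 = 0, giving x = 3 — point (3, -1).
Check: every point annihilates each of the original generators.

{(3, -1)}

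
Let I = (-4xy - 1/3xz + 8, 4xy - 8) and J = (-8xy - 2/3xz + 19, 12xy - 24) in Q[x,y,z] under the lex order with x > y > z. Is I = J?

Two ideals are equal iff their reduced Gröbner bases coincide (the reduced basis is unique for a fixed ordering).
Buchberger on the first generating set:
f_1 = -4xy - 1/3xz + 8, LT = xy.
f_2 = 4xy - 8, LT = xy.

S(f_1,f_2): lcm = xy. S = 1/12xz.
  leading term xz: no divisor's leading term divides it; move 1/12xz to the remainder.
  remainder 1/12xz ≠ 0; add g_3 = 1/12xz to the basis.

S(f_1,g_3): lcm = xyz. S = 1/12xz^2 - 2z.
  leading term xz^2: subtract (z)·g_3 from 1/12xz^2 - 2z → -2z
  leading term z: no divisor's leading term divides it; move -2z to the remainder.
  remainder -2z ≠ 0; add g_4 = -2z to the basis.

The other S-polynomials (S(f_2,g_3), S(f_1,g_4), S(f_2,g_4), S(g_3,g_4)) all reduce to 0 modulo the current basis, so we have a Gröbner basis.
Inter-reduce: drop elements whose leading term is divisible by another's, tail-reduce, and make monic.
Reduced Gröbner basis: {xy - 2, z}.

Buchberger on the second generating set:
h_1 = -8xy - 2/3xz + 19, LT = xy.
h_2 = 12xy - 24, LT = xy.

S(h_1,h_2): lcm = xy. S = 1/12xz - 3/8.
  leading term xz: no divisor's leading term divides it; move 1/12xz to the remainder.
  leading term 1: no divisor's leading term divides it; move -3/8 to the remainder.
  remainder 1/12xz - 3/8 ≠ 0; add k_3 = 1/12xz - 3/8 to the basis.

S(h_1,k_3): lcm = xyz. S = 1/12xz^2 + 9/2y - 19/8z.
  leading term xz^2: subtract (z)·k_3 from 1/12xz^2 + 9/2y - 19/8z → 9/2y - 2z
  leading term y: no divisor's leading term divides it; move 9/2y to the remainder.
  leading term z: no divisor's leading term divides it; move -2z to the remainder.
  remainder 9/2y - 2z ≠ 0; add k_4 = 9/2y - 2z to the basis.

The other S-polynomials (S(h_2,k_3), S(h_1,k_4), S(h_2,k_4), S(k_3,k_4)) all reduce to 0 modulo the current basis, so we have a Gröbner basis.
Inter-reduce: drop elements whose leading term is divisible by another's, tail-reduce, and make monic.
Reduced Gröbner basis: {xz - 9/2, y - 4/9z}.

The bases are distinct; the ideals are different.

No, the ideals differ.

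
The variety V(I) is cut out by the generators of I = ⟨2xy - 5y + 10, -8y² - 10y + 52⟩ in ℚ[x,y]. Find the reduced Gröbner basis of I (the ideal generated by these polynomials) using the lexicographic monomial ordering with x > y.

G = {x + 10/13y - 20/13, y² + 5/4y - 13/2}

f_1 = 2xy - 5y + 10, LT = xy.
f_2 = -8y² - 10y + 52, LT = y².

S(f_1,f_2): lcm = xy². S = -5/4xy + 13/2x - 5/2y² + 5y.
  reduce S modulo (f_1, f_2):
  remainder 13/2x + 5y - 10 ≠ 0; add g_3 = 13/2x + 5y - 10 to the basis.

The other S-polynomials (S(f_1,g_3), S(f_2,g_3)) all reduce to 0 modulo the current basis, so we have a Gröbner basis.
Inter-reduce: drop elements whose leading term is divisible by another's, tail-reduce, and make monic.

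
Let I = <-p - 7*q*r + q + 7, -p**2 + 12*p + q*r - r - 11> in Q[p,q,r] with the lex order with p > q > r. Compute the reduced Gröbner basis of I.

This is the nonlinear analogue of row-reducing a linear system.

f_1 = -p - 7*q*r + q + 7, LT = p.
f_2 = -p**2 + 12*p + q*r - r - 11, LT = p**2.

S(f_1,f_2): lcm = p**2. S = 7*p*q*r - p*q + 5*p + q*r - r - 11.
  leading term p*q*r: subtract (-7*q*r)·f_1 from 7*p*q*r - p*q + 5*p + q*r - r - 11 → -p*q + 5*p - 49*q**2*r**2 + 7*q**2*r + 50*q*r - r - 11
  leading term p*q: subtract (q)·f_1 from -p*q + 5*p - 49*q**2*r**2 + 7*q**2*r + 50*q*r - r - 11 → 5*p - 49*q**2*r**2 + 14*q**2*r - q**2 + 50*q*r - 7*q - r - 11
  leading term p: subtract (-5)·f_1 from 5*p - 49*q**2*r**2 + 14*q**2*r - q**2 + 50*q*r - 7*q - r - 11 → -49*q**2*r**2 + 14*q**2*r - q**2 + 15*q*r - 2*q - r + 24
  leading term q**2*r**2: no divisor's leading term divides it; move -49*q**2*r**2 to the remainder.
  leading term q**2*r: no divisor's leading term divides it; move 14*q**2*r to the remainder.
  leading term q**2: no divisor's leading term divides it; move -q**2 to the remainder.
  leading term q*r: no divisor's leading term divides it; move 15*q*r to the remainder.
  leading term q: no divisor's leading term divides it; move -2*q to the remainder.
  leading term r: no divisor's leading term divides it; move -r to the remainder.
  leading term 1: no divisor's leading term divides it; move 24 to the remainder.
  remainder -49*q**2*r**2 + 14*q**2*r - q**2 + 15*q*r - 2*q - r + 24 ≠ 0; add g_3 = -49*q**2*r**2 + 14*q**2*r - q**2 + 15*q*r - 2*q - r + 24 to the basis.

The other S-polynomials (S(f_1,g_3), S(f_2,g_3)) all reduce to 0 modulo the current basis, so we have a Gröbner basis.
Inter-reduce: drop elements whose leading term is divisible by another's, tail-reduce, and make monic.

G = {p + 7*q*r - q - 7, q**2*r**2 - 2/7*q**2*r + 1/49*q**2 - 15/49*q*r + 2/49*q + 1/49*r - 24/49}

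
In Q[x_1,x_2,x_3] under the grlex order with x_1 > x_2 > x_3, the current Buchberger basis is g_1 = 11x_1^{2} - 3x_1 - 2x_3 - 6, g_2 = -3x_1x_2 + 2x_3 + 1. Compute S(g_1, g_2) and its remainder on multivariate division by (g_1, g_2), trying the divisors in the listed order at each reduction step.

lcm(LM(g_1), LM(g_2)) = x_1^{2}x_2.
S = (lcm/LT(g_1))·g_1 − (lcm/LT(g_2))·g_2 = -\tfrac{3}{11}x_1x_2 + \tfrac{2}{3}x_1x_3 - \tfrac{2}{11}x_2x_3 + \tfrac{1}{3}x_1 - \tfrac{6}{11}x_2.
Reduce S modulo (g_1, g_2) in that order:
  leading term x_1x_2: subtract (\tfrac{1}{11})·g_2 from -\tfrac{3}{11}x_1x_2 + \tfrac{2}{3}x_1x_3 - \tfrac{2}{11}x_2x_3 + \tfrac{1}{3}x_1 - \tfrac{6}{11}x_2 → \tfrac{2}{3}x_1x_3 - \tfrac{2}{11}x_2x_3 + \tfrac{1}{3}x_1 - \tfrac{6}{11}x_2 - \tfrac{2}{11}x_3 - \tfrac{1}{11}
  leading term x_1x_3: no divisor's leading term divides it; move \tfrac{2}{3}x_1x_3 to the remainder.
  leading term x_2x_3: no divisor's leading term divides it; move -\tfrac{2}{11}x_2x_3 to the remainder.
  leading term x_1: no divisor's leading term divides it; move \tfrac{1}{3}x_1 to the remainder.
  leading term x_2: no divisor's leading term divides it; move -\tfrac{6}{11}x_2 to the remainder.
  leading term x_3: no divisor's leading term divides it; move -\tfrac{2}{11}x_3 to the remainder.
  leading term 1: no divisor's leading term divides it; move -\tfrac{1}{11} to the remainder.
The remainder \tfrac{2}{3}x_1x_3 - \tfrac{2}{11}x_2x_3 + \tfrac{1}{3}x_1 - \tfrac{6}{11}x_2 - \tfrac{2}{11}x_3 - \tfrac{1}{11} is nonzero, so it would be added as the next basis element.

S(g_1, g_2) = -\tfrac{3}{11}x_1x_2 + \tfrac{2}{3}x_1x_3 - \tfrac{2}{11}x_2x_3 + \tfrac{1}{3}x_1 - \tfrac{6}{11}x_2; remainder on division = \tfrac{2}{3}x_1x_3 - \tfrac{2}{11}x_2x_3 + \tfrac{1}{3}x_1 - \tfrac{6}{11}x_2 - \tfrac{2}{11}x_3 - \tfrac{1}{11}.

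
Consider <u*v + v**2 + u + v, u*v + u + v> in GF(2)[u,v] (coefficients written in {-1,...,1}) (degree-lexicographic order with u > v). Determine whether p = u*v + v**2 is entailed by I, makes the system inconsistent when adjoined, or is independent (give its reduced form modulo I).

First compute the reduced Gröbner basis of I by Buchberger's algorithm.
f_1 = u*v + v**2 + u + v, LT = u*v.
f_2 = u*v + u + v, LT = u*v.

S(f_1,f_2): lcm = u*v. S = v**2.
  leading term v**2: no divisor's leading term divides it; move v**2 to the remainder.
  remainder v**2 ≠ 0; add h_3 = v**2 to the basis.

S(f_1,h_3): lcm = u*v**2. S = v**3 + u*v + v**2.
  leading term v**3: subtract (v)·h_3 from v**3 + u*v + v**2 → u*v + v**2
  leading term u*v: subtract (1)·f_1 from u*v + v**2 → u + v
  leading term u: no divisor's leading term divides it; move u to the remainder.
  leading term v: no divisor's leading term divides it; move v to the remainder.
  remainder u + v ≠ 0; add h_4 = u + v to the basis.

The other S-polynomials (S(f_2,h_3), S(f_1,h_4), S(f_2,h_4), S(h_3,h_4)) all reduce to 0 modulo the current basis, so we have a Gröbner basis.
Inter-reduce: drop elements whose leading term is divisible by another's, tail-reduce, and make monic.
Reduced Gröbner basis: {v**2, u + v}.
Label its elements g_1 = v**2, g_2 = u + v.

Reduce p = u*v + v**2 modulo G:
  leading term u*v: subtract (v)·g_2 from u*v + v**2 → 0
  normal form = 0.
Since the normal form is 0, p ∈ I.

u*v + v**2 lies in I (it reduces to 0).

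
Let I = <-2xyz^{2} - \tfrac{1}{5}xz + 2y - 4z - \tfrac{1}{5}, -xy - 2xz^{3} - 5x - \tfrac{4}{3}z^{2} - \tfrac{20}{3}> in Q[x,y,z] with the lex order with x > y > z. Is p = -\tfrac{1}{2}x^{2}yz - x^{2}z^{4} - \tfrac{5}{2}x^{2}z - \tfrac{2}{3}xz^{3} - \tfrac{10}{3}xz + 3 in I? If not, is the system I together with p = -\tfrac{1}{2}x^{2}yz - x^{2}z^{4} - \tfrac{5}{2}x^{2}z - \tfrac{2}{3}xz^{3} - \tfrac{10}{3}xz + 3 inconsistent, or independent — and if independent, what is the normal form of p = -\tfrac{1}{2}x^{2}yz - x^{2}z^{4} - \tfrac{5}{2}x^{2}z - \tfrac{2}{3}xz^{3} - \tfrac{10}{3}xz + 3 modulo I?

First compute the reduced Gröbner basis of I by Buchberger's algorithm.
f_1 = -2xyz^{2} - \tfrac{1}{5}xz + 2y - 4z - \tfrac{1}{5}, LT = xyz^{2}.
f_2 = -xy - 2xz^{3} - 5x - \tfrac{4}{3}z^{2} - \tfrac{20}{3}, LT = xy.

S(f_1,f_2): lcm = xyz^{2}. S = -2xz^{5} - 5xz^{2} + \tfrac{1}{10}xz - y - \tfrac{4}{3}z^{4} - \tfrac{20}{3}z^{2} + 2z + \tfrac{1}{10}.
  reduce S modulo (f_1, f_2):
  remainder -2xz^{5} - 5xz^{2} + \tfrac{1}{10}xz - y - \tfrac{4}{3}z^{4} - \tfrac{20}{3}z^{2} + 2z + \tfrac{1}{10} ≠ 0; add h_3 = -2xz^{5} - 5xz^{2} + \tfrac{1}{10}xz - y - \tfrac{4}{3}z^{4} - \tfrac{20}{3}z^{2} + 2z + \tfrac{1}{10} to the basis.

S(f_1,h_3): lcm = xyz^{5}. S = -\tfrac{5}{2}xyz^{2} + \tfrac{1}{20}xyz + \tfrac{1}{10}xz^{4} - \tfrac{1}{2}y^{2} - \tfrac{2}{3}yz^{4} - yz^{3} - \tfrac{10}{3}yz^{2} + yz + \tfrac{1}{20}y + 2z^{4} + \tfrac{1}{10}z^{3}.
  reduce S modulo (f_1, f_2, h_3):
  remainder -\tfrac{1}{2}y^{2} - \tfrac{2}{3}yz^{4} - yz^{3} - \tfrac{10}{3}yz^{2} + yz - \tfrac{49}{20}y + 2z^{4} + \tfrac{1}{30}z^{3} + \tfrac{14}{3}z + \tfrac{1}{4} ≠ 0; add h_4 = -\tfrac{1}{2}y^{2} - \tfrac{2}{3}yz^{4} - yz^{3} - \tfrac{10}{3}yz^{2} + yz - \tfrac{49}{20}y + 2z^{4} + \tfrac{1}{30}z^{3} + \tfrac{14}{3}z + \tfrac{1}{4} to the basis.

The other S-polynomials (S(f_2,h_3), S(f_1,h_4), S(f_2,h_4), S(h_3,h_4)) all reduce to 0 modulo the current basis, so we have a Gröbner basis.
Inter-reduce: drop elements whose leading term is divisible by another's, tail-reduce, and make monic.
Reduced Gröbner basis: {xy + 2xz^{3} + 5x + \tfrac{4}{3}z^{2} + \tfrac{20}{3}, xz^{5} + \tfrac{5}{2}xz^{2} - \tfrac{1}{20}xz + \tfrac{1}{2}y + \tfrac{2}{3}z^{4} + \tfrac{10}{3}z^{2} - z - \tfrac{1}{20}, y^{2} + \tfrac{4}{3}yz^{4} + 2yz^{3} + \tfrac{20}{3}yz^{2} - 2yz + \tfrac{49}{10}y - 4z^{4} - \tfrac{1}{15}z^{3} - \tfrac{28}{3}z - \tfrac{1}{2}}.
Label its elements g_1 = xy + 2xz^{3} + 5x + \tfrac{4}{3}z^{2} + \tfrac{20}{3}, g_2 = xz^{5} + \tfrac{5}{2}xz^{2} - \tfrac{1}{20}xz + \tfrac{1}{2}y + \tfrac{2}{3}z^{4} + \tfrac{10}{3}z^{2} - z - \tfrac{1}{20}, g_3 = y^{2} + \tfrac{4}{3}yz^{4} + 2yz^{3} + \tfrac{20}{3}yz^{2} - 2yz + \tfrac{49}{10}y - 4z^{4} - \tfrac{1}{15}z^{3} - \tfrac{28}{3}z - \tfrac{1}{2}.

Reduce p = -\tfrac{1}{2}x^{2}yz - x^{2}z^{4} - \tfrac{5}{2}x^{2}z - \tfrac{2}{3}xz^{3} - \tfrac{10}{3}xz + 3 modulo G:
  leading term x^{2}yz: subtract (-\tfrac{1}{2}xz)·g_1 from -\tfrac{1}{2}x^{2}yz - x^{2}z^{4} - \tfrac{5}{2}x^{2}z - \tfrac{2}{3}xz^{3} - \tfrac{10}{3}xz + 3 → 3
  leading term 1: no divisor's leading term divides it; move 3 to the remainder.
  normal form = 3.
The normal form is nonzero, so p ∉ I. Since p minus its normal form lies in I, I + (p) = I + (r) where r = 3; decide whether this ideal is the whole ring.
Here r = 3 is a nonzero constant, hence a unit: 1 ∈ I + (p), the Gröbner basis of I + (p) is {1}, and the enlarged system has no common solution — adjoining p is inconsistent.

Adjoining -\tfrac{1}{2}x^{2}yz - x^{2}z^{4} - \tfrac{5}{2}x^{2}z - \tfrac{2}{3}xz^{3} - \tfrac{10}{3}xz + 3 makes the ideal the whole ring: the system is inconsistent.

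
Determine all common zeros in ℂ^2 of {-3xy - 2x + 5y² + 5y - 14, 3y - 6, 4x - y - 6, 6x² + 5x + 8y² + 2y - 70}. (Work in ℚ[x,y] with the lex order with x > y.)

Compute a lex Gröbner basis by Buchberger's algorithm.
f_1 = -3xy - 2x + 5y² + 5y - 14, LT = xy.
f_2 = 3y - 6, LT = y.
f_3 = 4x - y - 6, LT = x.
f_4 = 6x² + 5x + 8y² + 2y - 70, LT = x².

The S-polynomials (S(f_1,f_2), S(f_1,f_3), S(f_1,f_4), S(f_2,f_3), S(f_2,f_4), S(f_3,f_4)) all reduce to 0 modulo the current basis, so we have a Gröbner basis.
Inter-reduce: drop elements whose leading term is divisible by another's, tail-reduce, and make monic.
Reduced Gröbner basis: {x - 2, y - 2}.

Elimination: the polynomial y - 2 lies in the elimination ideal for y, so y ∈ {2}. For each such y, the remaining basis elements (now univariate) give the rest of the solution.
  y = 2: the earlier basis element becomes x - 2 = 0, giving x = 2 — point (2, 2).
Each listed point satisfies every original equation (direct substitution).

{(2, 2)}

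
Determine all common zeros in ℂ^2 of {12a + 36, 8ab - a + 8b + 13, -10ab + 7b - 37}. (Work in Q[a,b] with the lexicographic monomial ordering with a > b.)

Compute a lex Gröbner basis by Buchberger's algorithm.
f_1 = 12a + 36, LT = a.
f_2 = 8ab - a + 8b + 13, LT = ab.
f_3 = -10ab + 7b - 37, LT = ab.

S(f_1,f_2): lcm = ab. S = \tfrac{1}{8}a + 2b - \tfrac{13}{8}.
  reduce S modulo (f_1, f_2, f_3):
  remainder 2b - 2 ≠ 0; add h_4 = 2b - 2 to the basis.

The other S-polynomials (S(f_1,f_3), S(f_2,f_3), S(f_1,h_4), S(f_2,h_4), S(f_3,h_4)) all reduce to 0 modulo the current basis, so we have a Gröbner basis.
Inter-reduce: drop elements whose leading term is divisible by another's, tail-reduce, and make monic.
Reduced Gröbner basis: {a + 3, b - 1}.

A lex Gröbner basis eliminates variables successively. Here b - 1 depends only on b, with roots {1}; lifting each root through the earlier basis elements recovers the full solutions.
  b = 1: the earlier basis element becomes a + 3 = 0, giving a = -3 — point (-3, 1).

{(-3, 1)}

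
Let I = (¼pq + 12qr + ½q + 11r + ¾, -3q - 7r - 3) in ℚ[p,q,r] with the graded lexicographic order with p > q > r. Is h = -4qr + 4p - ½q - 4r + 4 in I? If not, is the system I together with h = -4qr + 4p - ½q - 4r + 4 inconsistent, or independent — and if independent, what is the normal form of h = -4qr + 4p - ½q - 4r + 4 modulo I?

First compute the reduced Gröbner basis of I by Buchberger's algorithm.
f_1 = ¼pq + 12qr + ½q + 11r + ¾, LT = pq.
f_2 = -3q - 7r - 3, LT = q.

S(f_1,f_2): lcm = pq. S = -7/3pr + 48qr - p + 2q + 44r + 3.
  leading term pr: no divisor's leading term divides it; move -7/3pr to the remainder.
  leading term qr: subtract (-16r)·f_2 from 48qr - p + 2q + 44r + 3 → -112r² - p + 2q - 4r + 3
  leading term r²: no divisor's leading term divides it; move -112r² to the remainder.
  leading term p: no divisor's leading term divides it; move -p to the remainder.
  leading term q: subtract (-⅔)·f_2 from 2q - 4r + 3 → -26/3r + 1
  leading term r: no divisor's leading term divides it; move -26/3r to the remainder.
  leading term 1: no divisor's leading term divides it; move 1 to the remainder.
  remainder -7/3pr - 112r² - p - 26/3r + 1 ≠ 0; add k_3 = -7/3pr - 112r² - p - 26/3r + 1 to the basis.

S(f_1,k_3): lcm = pqr. S = -3/7pq - 12/7qr + 44r² + 3/7q + 3r.
  leading term pq: subtract (-12/7)·f_1 from -3/7pq - 12/7qr + 44r² + 3/7q + 3r → 132/7qr + 44r² + 9/7q + 153/7r + 9/7
  leading term qr: subtract (-44/7r)·f_2 from 132/7qr + 44r² + 9/7q + 153/7r + 9/7 → 9/7q + 3r + 9/7
  leading term q: subtract (-3/7)·f_2 from 9/7q + 3r + 9/7 → 0
  remainder 0.

S(f_2,k_3): leading monomials are coprime, so the S-polynomial reduces to 0 (Buchberger's first criterion).
Every S-polynomial of the final basis reduces to 0, so we have a Gröbner basis.
Inter-reduce: drop elements whose leading term is divisible by another's, tail-reduce, and make monic.
Reduced Gröbner basis: {pr + 48r² + 3/7p + 26/7r - 3/7, q + 7/3r + 1}.
Label its elements g_1 = pr + 48r² + 3/7p + 26/7r - 3/7, g_2 = q + 7/3r + 1.

Reduce h = -4qr + 4p - ½q - 4r + 4 modulo G:
  leading term qr: subtract (-4r)·g_2 from -4qr + 4p - ½q - 4r + 4 → 28/3r² + 4p - ½q + 4
  leading term r²: no divisor's leading term divides it; move 28/3r² to the remainder.
  leading term p: no divisor's leading term divides it; move 4p to the remainder.
  leading term q: subtract (-½)·g_2 from -½q + 4 → 7/6r + 9/2
  leading term r: no divisor's leading term divides it; move 7/6r to the remainder.
  leading term 1: no divisor's leading term divides it; move 9/2 to the remainder.
  normal form = 28/3r² + 4p + 7/6r + 9/2.
The normal form is nonzero, so h ∉ I. Since h minus its normal form lies in I, I + (h) = I + (n) where n = 28/3r² + 4p + 7/6r + 9/2; decide whether this ideal is the whole ring.
Run Buchberger on G together with n (pairs among the g_i already reduce to 0 since G is a Gröbner basis):
g_1 = pr + 48r² + 3/7p + 26/7r - 3/7, LT = pr.
g_2 = q + 7/3r + 1, LT = q.
n = 28/3r² + 4p + 7/6r + 9/2, LT = r².

S(g_1,g_2): leading monomials are coprime, so the S-polynomial reduces to 0 (Buchberger's first criterion).
S(g_1,n): lcm = pr². S = 48r³ - 3/7p² + 17/56pr + 26/7r² - 27/56p - 3/7r.
  leading term r³: subtract (36/7r)·n from 48r³ - 3/7p² + 17/56pr + 26/7r² - 27/56p - 3/7r → -3/7p² - 1135/56pr - 16/7r² - 27/56p - 165/7r
  leading term p²: no divisor's leading term divides it; move -3/7p² to the remainder.
  leading term pr: subtract (-1135/56)·g_1 from -1135/56pr - 16/7r² - 27/56p - 165/7r → 6794/7r² + 402/49p + 10135/196r - 3405/392
  leading term r²: subtract (10191/98)·n from 6794/7r² + 402/49p + 10135/196r - 3405/392 → -19980/49p - 3411/49r - 186843/392
  leading term p: no divisor's leading term divides it; move -19980/49p to the remainder.
  leading term r: no divisor's leading term divides it; move -3411/49r to the remainder.
  leading term 1: no divisor's leading term divides it; move -186843/392 to the remainder.
  remainder -3/7p² - 19980/49p - 3411/49r - 186843/392 ≠ 0; add m_4 = -3/7p² - 19980/49p - 3411/49r - 186843/392 to the basis.

S(g_2,n): leading monomials are coprime, so the S-polynomial reduces to 0 (Buchberger's first criterion).
S(g_1,m_4): lcm = p²r. S = 48pr² + 3/7p² - 6634/7pr - 1137/7r² - 3/7p - 62281/56r.
  leading term pr²: subtract (48r)·g_1 from 48pr² + 3/7p² - 6634/7pr - 1137/7r² - 3/7p - 62281/56r → -2304r³ + 3/7p² - 6778/7pr - 2385/7r² - 3/7p - 61129/56r
  leading term r³: subtract (-1728/7r)·n from -2304r³ + 3/7p² - 6778/7pr - 2385/7r² - 3/7p - 61129/56r → 3/7p² + 134/7pr - 369/7r² - 3/7p + 1079/56r
  leading term p²: subtract (-1)·m_4 from 3/7p² + 134/7pr - 369/7r² - 3/7p + 1079/56r → 134/7pr - 369/7r² - 20001/49p - 19735/392r - 186843/392
  leading term pr: subtract (134/7)·g_1 from 134/7pr - 369/7r² - 20001/49p - 19735/392r - 186843/392 → -6801/7r² - 20403/49p - 6801/56r - 183627/392
  leading term r²: subtract (-20403/196)·n from -6801/7r² - 20403/49p - 6801/56r - 183627/392 → 0
  remainder 0.

S(g_2,m_4): leading monomials are coprime, so the S-polynomial reduces to 0 (Buchberger's first criterion).
S(n,m_4): leading monomials are coprime, so the S-polynomial reduces to 0 (Buchberger's first criterion).
Every S-polynomial of the final basis reduces to 0, so we have a Gröbner basis.
Inter-reduce: drop elements whose leading term is divisible by another's, tail-reduce, and make monic.
Reduced Gröbner basis: {p² + 6660/7p + 1137/7r + 62281/56, pr - 141/7p - 16/7r - 165/7, r² + 3/7p + ⅛r + 27/56, q + 7/3r + 1}.
The reduced Gröbner basis of I + (h) is {p² + 6660/7p + 1137/7r + 62281/56, pr - 141/7p - 16/7r - 165/7, r² + 3/7p + ⅛r + 27/56, q + 7/3r + 1} ≠ {1}, a proper ideal, so the enlarged system stays consistent: h is independent of I, with normal form 28/3r² + 4p + 7/6r + 9/2.

Ideal membership is decidable via reduction modulo a Gröbner basis.

-4qr + 4p - ½q - 4r + 4 is independent of I; its normal form modulo I is 28/3r² + 4p + 7/6r + 9/2.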